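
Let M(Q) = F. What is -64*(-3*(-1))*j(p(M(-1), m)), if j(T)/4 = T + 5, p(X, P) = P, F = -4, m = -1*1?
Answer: -3072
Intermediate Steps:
m = -1
M(Q) = -4
j(T) = 20 + 4*T (j(T) = 4*(T + 5) = 4*(5 + T) = 20 + 4*T)
-64*(-3*(-1))*j(p(M(-1), m)) = -64*(-3*(-1))*(20 + 4*(-1)) = -192*(20 - 4) = -192*16 = -64*48 = -3072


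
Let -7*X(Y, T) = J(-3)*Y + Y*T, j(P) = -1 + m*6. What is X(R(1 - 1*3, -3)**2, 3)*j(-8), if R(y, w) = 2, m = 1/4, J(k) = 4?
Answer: -2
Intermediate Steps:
m = 1/4 ≈ 0.25000
j(P) = 1/2 (j(P) = -1 + (1/4)*6 = -1 + 3/2 = 1/2)
X(Y, T) = -4*Y/7 - T*Y/7 (X(Y, T) = -(4*Y + Y*T)/7 = -(4*Y + T*Y)/7 = -4*Y/7 - T*Y/7)
X(R(1 - 1*3, -3)**2, 3)*j(-8) = -1/7*2**2*(4 + 3)*(1/2) = -1/7*4*7*(1/2) = -4*1/2 = -2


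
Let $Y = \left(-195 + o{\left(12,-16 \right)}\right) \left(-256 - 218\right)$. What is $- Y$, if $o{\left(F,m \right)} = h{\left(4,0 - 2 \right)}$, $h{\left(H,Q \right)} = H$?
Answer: $-90534$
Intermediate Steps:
$o{\left(F,m \right)} = 4$
$Y = 90534$ ($Y = \left(-195 + 4\right) \left(-256 - 218\right) = - 191 \left(-256 - 218\right) = \left(-191\right) \left(-474\right) = 90534$)
$- Y = \left(-1\right) 90534 = -90534$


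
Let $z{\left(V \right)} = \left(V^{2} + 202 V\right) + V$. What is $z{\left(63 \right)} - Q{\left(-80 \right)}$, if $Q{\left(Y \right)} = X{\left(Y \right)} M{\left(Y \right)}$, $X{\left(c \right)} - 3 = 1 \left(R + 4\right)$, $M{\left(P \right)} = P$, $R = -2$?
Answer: $17158$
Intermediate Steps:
$X{\left(c \right)} = 5$ ($X{\left(c \right)} = 3 + 1 \left(-2 + 4\right) = 3 + 1 \cdot 2 = 3 + 2 = 5$)
$z{\left(V \right)} = V^{2} + 203 V$
$Q{\left(Y \right)} = 5 Y$
$z{\left(63 \right)} - Q{\left(-80 \right)} = 63 \left(203 + 63\right) - 5 \left(-80\right) = 63 \cdot 266 - -400 = 16758 + 400 = 17158$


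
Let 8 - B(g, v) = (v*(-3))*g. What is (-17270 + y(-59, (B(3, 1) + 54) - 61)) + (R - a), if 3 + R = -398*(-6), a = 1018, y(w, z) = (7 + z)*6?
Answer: -15801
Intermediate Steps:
B(g, v) = 8 + 3*g*v (B(g, v) = 8 - v*(-3)*g = 8 - (-3*v)*g = 8 - (-3)*g*v = 8 + 3*g*v)
y(w, z) = 42 + 6*z
R = 2385 (R = -3 - 398*(-6) = -3 + 2388 = 2385)
(-17270 + y(-59, (B(3, 1) + 54) - 61)) + (R - a) = (-17270 + (42 + 6*(((8 + 3*3*1) + 54) - 61))) + (2385 - 1*1018) = (-17270 + (42 + 6*(((8 + 9) + 54) - 61))) + (2385 - 1018) = (-17270 + (42 + 6*((17 + 54) - 61))) + 1367 = (-17270 + (42 + 6*(71 - 61))) + 1367 = (-17270 + (42 + 6*10)) + 1367 = (-17270 + (42 + 60)) + 1367 = (-17270 + 102) + 1367 = -17168 + 1367 = -15801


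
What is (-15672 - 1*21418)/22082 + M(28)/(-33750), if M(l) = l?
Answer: -313101449/186316875 ≈ -1.6805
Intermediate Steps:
(-15672 - 1*21418)/22082 + M(28)/(-33750) = (-15672 - 1*21418)/22082 + 28/(-33750) = (-15672 - 21418)*(1/22082) + 28*(-1/33750) = -37090*1/22082 - 14/16875 = -18545/11041 - 14/16875 = -313101449/186316875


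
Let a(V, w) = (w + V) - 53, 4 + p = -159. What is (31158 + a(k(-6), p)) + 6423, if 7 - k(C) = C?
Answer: 37378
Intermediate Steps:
p = -163 (p = -4 - 159 = -163)
k(C) = 7 - C
a(V, w) = -53 + V + w (a(V, w) = (V + w) - 53 = -53 + V + w)
(31158 + a(k(-6), p)) + 6423 = (31158 + (-53 + (7 - 1*(-6)) - 163)) + 6423 = (31158 + (-53 + (7 + 6) - 163)) + 6423 = (31158 + (-53 + 13 - 163)) + 6423 = (31158 - 203) + 6423 = 30955 + 6423 = 37378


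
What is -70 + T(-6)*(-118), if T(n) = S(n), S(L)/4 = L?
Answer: 2762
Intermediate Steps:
S(L) = 4*L
T(n) = 4*n
-70 + T(-6)*(-118) = -70 + (4*(-6))*(-118) = -70 - 24*(-118) = -70 + 2832 = 2762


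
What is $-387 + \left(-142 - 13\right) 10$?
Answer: $-1937$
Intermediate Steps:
$-387 + \left(-142 - 13\right) 10 = -387 - 1550 = -1937$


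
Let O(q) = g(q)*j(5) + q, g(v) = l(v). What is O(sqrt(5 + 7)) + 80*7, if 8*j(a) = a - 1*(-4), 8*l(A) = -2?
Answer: 17911/32 + 2*sqrt(3) ≈ 563.18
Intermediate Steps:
l(A) = -1/4 (l(A) = (1/8)*(-2) = -1/4)
g(v) = -1/4
j(a) = 1/2 + a/8 (j(a) = (a - 1*(-4))/8 = (a + 4)/8 = (4 + a)/8 = 1/2 + a/8)
O(q) = -9/32 + q (O(q) = -(1/2 + (1/8)*5)/4 + q = -(1/2 + 5/8)/4 + q = -1/4*9/8 + q = -9/32 + q)
O(sqrt(5 + 7)) + 80*7 = (-9/32 + sqrt(5 + 7)) + 80*7 = (-9/32 + sqrt(12)) + 560 = (-9/32 + 2*sqrt(3)) + 560 = 17911/32 + 2*sqrt(3)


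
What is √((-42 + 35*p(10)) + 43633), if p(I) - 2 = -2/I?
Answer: √43654 ≈ 208.94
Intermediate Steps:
p(I) = 2 - 2/I
√((-42 + 35*p(10)) + 43633) = √((-42 + 35*(2 - 2/10)) + 43633) = √((-42 + 35*(2 - 2*⅒)) + 43633) = √((-42 + 35*(2 - ⅕)) + 43633) = √((-42 + 35*(9/5)) + 43633) = √((-42 + 63) + 43633) = √(21 + 43633) = √43654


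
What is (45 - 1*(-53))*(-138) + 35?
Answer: -13489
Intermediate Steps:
(45 - 1*(-53))*(-138) + 35 = (45 + 53)*(-138) + 35 = 98*(-138) + 35 = -13524 + 35 = -13489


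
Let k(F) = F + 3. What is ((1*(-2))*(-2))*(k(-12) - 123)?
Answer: -528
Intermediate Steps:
k(F) = 3 + F
((1*(-2))*(-2))*(k(-12) - 123) = ((1*(-2))*(-2))*((3 - 12) - 123) = (-2*(-2))*(-9 - 123) = 4*(-132) = -528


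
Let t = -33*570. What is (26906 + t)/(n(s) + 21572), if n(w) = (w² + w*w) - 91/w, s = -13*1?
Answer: 8096/21917 ≈ 0.36939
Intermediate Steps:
s = -13
t = -18810
n(w) = -91/w + 2*w² (n(w) = (w² + w²) - 91/w = 2*w² - 91/w = -91/w + 2*w²)
(26906 + t)/(n(s) + 21572) = (26906 - 18810)/((-91 + 2*(-13)³)/(-13) + 21572) = 8096/(-(-91 + 2*(-2197))/13 + 21572) = 8096/(-(-91 - 4394)/13 + 21572) = 8096/(-1/13*(-4485) + 21572) = 8096/(345 + 21572) = 8096/21917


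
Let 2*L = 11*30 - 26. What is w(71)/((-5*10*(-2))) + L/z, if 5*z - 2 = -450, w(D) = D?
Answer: -1381/1400 ≈ -0.98643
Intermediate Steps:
L = 152 (L = (11*30 - 26)/2 = (330 - 26)/2 = (1/2)*304 = 152)
z = -448/5 (z = 2/5 + (1/5)*(-450) = 2/5 - 90 = -448/5 ≈ -89.600)
w(71)/((-5*10*(-2))) + L/z = 71/((-5*10*(-2))) + 152/(-448/5) = 71/((-50*(-2))) + 152*(-5/448) = 71/100 - 95/56 = -1381/1400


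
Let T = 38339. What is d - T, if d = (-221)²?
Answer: 10502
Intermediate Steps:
d = 48841
d - T = 48841 - 1*38339 = 48841 - 38339 = 10502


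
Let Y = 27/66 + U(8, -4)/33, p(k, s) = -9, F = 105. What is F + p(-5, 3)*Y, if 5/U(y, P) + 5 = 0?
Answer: 2235/22 ≈ 101.59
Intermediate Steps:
U(y, P) = -1 (U(y, P) = 5/(-5 + 0) = 5/(-5) = 5*(-1/5) = -1)
Y = 25/66 (Y = 27/66 - 1/33 = 27*(1/66) - 1*1/33 = 9/22 - 1/33 = 25/66 ≈ 0.37879)
F + p(-5, 3)*Y = 105 - 9*25/66 = 105 - 75/22 = 2235/22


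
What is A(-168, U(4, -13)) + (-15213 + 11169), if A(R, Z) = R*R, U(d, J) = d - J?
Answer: 24180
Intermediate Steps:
A(R, Z) = R²
A(-168, U(4, -13)) + (-15213 + 11169) = (-168)² + (-15213 + 11169) = 28224 - 4044 = 24180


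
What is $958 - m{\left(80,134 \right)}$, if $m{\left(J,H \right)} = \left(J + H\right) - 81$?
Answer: $825$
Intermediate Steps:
$m{\left(J,H \right)} = -81 + H + J$ ($m{\left(J,H \right)} = \left(H + J\right) - 81 = -81 + H + J$)
$958 - m{\left(80,134 \right)} = 958 - \left(-81 + 134 + 80\right) = 958 - 133 = 825$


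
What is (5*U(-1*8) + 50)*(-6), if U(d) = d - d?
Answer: -300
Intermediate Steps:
U(d) = 0
(5*U(-1*8) + 50)*(-6) = (5*0 + 50)*(-6) = (0 + 50)*(-6) = 50*(-6) = -300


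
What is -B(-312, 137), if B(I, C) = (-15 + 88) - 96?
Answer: 23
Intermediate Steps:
B(I, C) = -23 (B(I, C) = 73 - 96 = -23)
-B(-312, 137) = -1*(-23) = 23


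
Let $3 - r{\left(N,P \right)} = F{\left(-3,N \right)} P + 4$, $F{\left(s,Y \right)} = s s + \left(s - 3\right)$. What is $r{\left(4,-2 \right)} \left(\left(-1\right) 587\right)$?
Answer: $-2935$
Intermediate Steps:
$F{\left(s,Y \right)} = -3 + s + s^{2}$ ($F{\left(s,Y \right)} = s^{2} + \left(s - 3\right) = s^{2} + \left(-3 + s\right) = -3 + s + s^{2}$)
$r{\left(N,P \right)} = -1 - 3 P$ ($r{\left(N,P \right)} = 3 - \left(\left(-3 - 3 + \left(-3\right)^{2}\right) P + 4\right) = 3 - \left(\left(-3 - 3 + 9\right) P + 4\right) = 3 - \left(3 P + 4\right) = 3 - \left(4 + 3 P\right) = -1 - 3 P$)
$r{\left(4,-2 \right)} \left(\left(-1\right) 587\right) = \left(-1 - -6\right) \left(\left(-1\right) 587\right) = \left(-1 + 6\right) \left(-587\right) = 5 \left(-587\right) = -2935$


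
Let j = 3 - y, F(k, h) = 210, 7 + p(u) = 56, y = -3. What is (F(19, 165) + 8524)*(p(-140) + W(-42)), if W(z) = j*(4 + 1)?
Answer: 689986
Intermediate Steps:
p(u) = 49 (p(u) = -7 + 56 = 49)
j = 6 (j = 3 - 1*(-3) = 3 + 3 = 6)
W(z) = 30 (W(z) = 6*(4 + 1) = 6*5 = 30)
(F(19, 165) + 8524)*(p(-140) + W(-42)) = (210 + 8524)*(49 + 30) = 8734*79 = 689986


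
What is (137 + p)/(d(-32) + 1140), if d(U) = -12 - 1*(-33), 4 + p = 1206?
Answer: 1339/1161 ≈ 1.1533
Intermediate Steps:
p = 1202 (p = -4 + 1206 = 1202)
d(U) = 21 (d(U) = -12 + 33 = 21)
(137 + p)/(d(-32) + 1140) = (137 + 1202)/(21 + 1140) = 1339/1161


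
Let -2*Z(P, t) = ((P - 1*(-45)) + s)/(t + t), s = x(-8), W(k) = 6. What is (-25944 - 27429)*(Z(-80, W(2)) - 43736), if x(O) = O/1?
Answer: 18673807211/8 ≈ 2.3342e+9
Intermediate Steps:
x(O) = O (x(O) = O*1 = O)
s = -8
Z(P, t) = -(37 + P)/(4*t) (Z(P, t) = -((P - 1*(-45)) - 8)/(2*(t + t)) = -((P + 45) - 8)/(2*(2*t)) = -((45 + P) - 8)*1/(2*t)/2 = -(37 + P)*1/(2*t)/2 = -(37 + P)/(4*t))
(-25944 - 27429)*(Z(-80, W(2)) - 43736) = (-25944 - 27429)*((1/4)*(-37 - 1*(-80))/6 - 43736) = -53373*((1/4)*(1/6)*(-37 + 80) - 43736) = -53373*((1/4)*(1/6)*43 - 43736) = -53373*(43/24 - 43736) = -53373*(-1049621/24) = 18673807211/8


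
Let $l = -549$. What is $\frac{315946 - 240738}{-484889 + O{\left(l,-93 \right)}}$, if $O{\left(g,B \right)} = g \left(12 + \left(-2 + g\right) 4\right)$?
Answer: $\frac{75208}{718519} \approx 0.10467$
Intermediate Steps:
$O{\left(g,B \right)} = g \left(4 + 4 g\right)$ ($O{\left(g,B \right)} = g \left(12 + \left(-8 + 4 g\right)\right) = g \left(4 + 4 g\right)$)
$\frac{315946 - 240738}{-484889 + O{\left(l,-93 \right)}} = \frac{315946 - 240738}{-484889 + 4 \left(-549\right) \left(1 - 549\right)} = \frac{75208}{-484889 + 4 \left(-549\right) \left(-548\right)} = \frac{75208}{-484889 + 1203408} = \frac{75208}{718519}$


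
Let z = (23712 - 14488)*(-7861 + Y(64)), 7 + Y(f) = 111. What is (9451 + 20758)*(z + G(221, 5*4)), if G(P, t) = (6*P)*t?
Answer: -2160669966032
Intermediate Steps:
Y(f) = 104 (Y(f) = -7 + 111 = 104)
G(P, t) = 6*P*t
z = -71550568 (z = (23712 - 14488)*(-7861 + 104) = 9224*(-7757) = -71550568)
(9451 + 20758)*(z + G(221, 5*4)) = (9451 + 20758)*(-71550568 + 6*221*(5*4)) = 30209*(-71550568 + 6*221*20) = 30209*(-71550568 + 26520) = 30209*(-71524048) = -2160669966032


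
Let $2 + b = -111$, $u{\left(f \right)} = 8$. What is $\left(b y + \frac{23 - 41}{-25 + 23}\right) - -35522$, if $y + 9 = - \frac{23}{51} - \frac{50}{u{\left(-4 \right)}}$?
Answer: $\frac{7610263}{204} \approx 37305.0$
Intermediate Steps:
$b = -113$ ($b = -2 - 111 = -113$)
$y = - \frac{3203}{204}$ ($y = -9 - \left(\frac{23}{51} + \frac{25}{4}\right) = -9 - \frac{1367}{204} = - \frac{3203}{204} \approx -15.701$)
$\left(b y + \frac{23 - 41}{-25 + 23}\right) - -35522 = \left(\left(-113\right) \left(- \frac{3203}{204}\right) + \frac{23 - 41}{-25 + 23}\right) - -35522 = \left(\frac{361939}{204} - \frac{18}{-2}\right) + 35522 = \left(\frac{361939}{204} - -9\right) + 35522 = \left(\frac{361939}{204} + 9\right) + 35522 = \frac{363775}{204} + 35522 = \frac{7610263}{204}$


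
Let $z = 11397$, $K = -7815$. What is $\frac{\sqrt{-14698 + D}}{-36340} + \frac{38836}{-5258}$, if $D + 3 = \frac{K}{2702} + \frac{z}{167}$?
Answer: $- \frac{19418}{2629} - \frac{i \sqrt{2979995111433130}}{16397843560} \approx -7.3861 - 0.0033291 i$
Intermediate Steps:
$D = \frac{28135887}{451234}$ ($D = -3 + \left(- \frac{7815}{2702} + \frac{11397}{167}\right) = -3 + \frac{29489589}{451234} = \frac{28135887}{451234} \approx 62.353$)
$\frac{\sqrt{-14698 + D}}{-36340} + \frac{38836}{-5258} = \frac{\sqrt{-14698 + \frac{28135887}{451234}}}{-36340} + \frac{38836}{-5258} = \sqrt{- \frac{6604101445}{451234}} \left(- \frac{1}{36340}\right) + 38836 \left(- \frac{1}{5258}\right) = \frac{i \sqrt{2979995111433130}}{451234} \left(- \frac{1}{36340}\right) - \frac{19418}{2629} = - \frac{i \sqrt{2979995111433130}}{16397843560} - \frac{19418}{2629} = - \frac{19418}{2629} - \frac{i \sqrt{2979995111433130}}{16397843560}$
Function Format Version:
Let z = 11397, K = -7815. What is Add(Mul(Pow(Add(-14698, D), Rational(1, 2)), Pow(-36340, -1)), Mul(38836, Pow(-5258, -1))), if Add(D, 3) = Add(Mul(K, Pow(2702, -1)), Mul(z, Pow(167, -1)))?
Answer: Add(Rational(-19418, 2629), Mul(Rational(-1, 16397843560), I, Pow(2979995111433130, Rational(1, 2)))) ≈ Add(-7.3861, Mul(-0.0033291, I))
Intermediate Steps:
D = Rational(28135887, 451234) (D = Add(-3, Add(Mul(-7815, Pow(2702, -1)), Mul(11397, Pow(167, -1)))) = Add(-3, Add(Mul(-7815, Rational(1, 2702)), Mul(11397, Rational(1, 167)))) = Add(-3, Add(Rational(-7815, 2702), Rational(11397, 167))) = Add(-3, Rational(29489589, 451234)) = Rational(28135887, 451234) ≈ 62.353)
Add(Mul(Pow(Add(-14698, D), Rational(1, 2)), Pow(-36340, -1)), Mul(38836, Pow(-5258, -1))) = Add(Mul(Pow(Add(-14698, Rational(28135887, 451234)), Rational(1, 2)), Pow(-36340, -1)), Mul(38836, Pow(-5258, -1))) = Add(Mul(Pow(Rational(-6604101445, 451234), Rational(1, 2)), Rational(-1, 36340)), Mul(38836, Rational(-1, 5258))) = Add(Mul(Mul(Rational(1, 451234), I, Pow(2979995111433130, Rational(1, 2))), Rational(-1, 36340)), Rational(-19418, 2629)) = Add(Mul(Rational(-1, 16397843560), I, Pow(2979995111433130, Rational(1, 2))), Rational(-19418, 2629)) = Add(Rational(-19418, 2629), Mul(Rational(-1, 16397843560), I, Pow(2979995111433130, Rational(1, 2))))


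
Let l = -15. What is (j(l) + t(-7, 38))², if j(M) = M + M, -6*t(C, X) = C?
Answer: 29929/36 ≈ 831.36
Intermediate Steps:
t(C, X) = -C/6
j(M) = 2*M
(j(l) + t(-7, 38))² = (2*(-15) - ⅙*(-7))² = (-30 + 7/6)² = (-173/6)² = 29929/36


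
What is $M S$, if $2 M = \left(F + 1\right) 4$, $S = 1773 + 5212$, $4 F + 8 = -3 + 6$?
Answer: $- \frac{6985}{2} \approx -3492.5$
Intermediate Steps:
$F = - \frac{5}{4}$ ($F = -2 + \frac{-3 + 6}{4} = -2 + \frac{1}{4} \cdot 3 = -2 + \frac{3}{4} = - \frac{5}{4} \approx -1.25$)
$S = 6985$
$M = - \frac{1}{2}$ ($M = \frac{\left(- \frac{5}{4} + 1\right) 4}{2} = \frac{\left(- \frac{1}{4}\right) 4}{2} = \frac{1}{2} \left(-1\right) = - \frac{1}{2} \approx -0.5$)
$M S = \left(- \frac{1}{2}\right) 6985 = - \frac{6985}{2}$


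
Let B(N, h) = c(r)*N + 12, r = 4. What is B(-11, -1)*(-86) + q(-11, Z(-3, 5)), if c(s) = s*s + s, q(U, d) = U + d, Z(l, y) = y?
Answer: 17882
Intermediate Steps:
c(s) = s + s² (c(s) = s² + s = s + s²)
B(N, h) = 12 + 20*N (B(N, h) = (4*(1 + 4))*N + 12 = (4*5)*N + 12 = 20*N + 12 = 12 + 20*N)
B(-11, -1)*(-86) + q(-11, Z(-3, 5)) = (12 + 20*(-11))*(-86) + (-11 + 5) = (12 - 220)*(-86) - 6 = -208*(-86) - 6 = 17888 - 6 = 17882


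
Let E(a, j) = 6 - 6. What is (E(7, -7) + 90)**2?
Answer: 8100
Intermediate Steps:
E(a, j) = 0
(E(7, -7) + 90)**2 = (0 + 90)**2 = 90**2 = 8100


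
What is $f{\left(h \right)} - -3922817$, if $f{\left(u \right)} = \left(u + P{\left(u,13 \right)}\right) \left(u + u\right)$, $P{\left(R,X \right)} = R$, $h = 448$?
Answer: $4725633$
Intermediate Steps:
$f{\left(u \right)} = 4 u^{2}$ ($f{\left(u \right)} = \left(u + u\right) \left(u + u\right) = 2 u 2 u = 4 u^{2}$)
$f{\left(h \right)} - -3922817 = 4 \cdot 448^{2} - -3922817 = 4 \cdot 200704 + 3922817 = 802816 + 3922817 = 4725633$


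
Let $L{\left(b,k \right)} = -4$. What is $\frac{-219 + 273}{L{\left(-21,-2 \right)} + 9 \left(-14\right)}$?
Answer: $- \frac{27}{65} \approx -0.41538$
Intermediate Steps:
$\frac{-219 + 273}{L{\left(-21,-2 \right)} + 9 \left(-14\right)} = \frac{-219 + 273}{-4 + 9 \left(-14\right)} = \frac{54}{-4 - 126} = \frac{54}{-130} = 54 \left(- \frac{1}{130}\right) = - \frac{27}{65}$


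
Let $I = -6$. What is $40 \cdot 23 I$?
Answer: $-5520$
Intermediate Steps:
$40 \cdot 23 I = 40 \cdot 23 \left(-6\right) = 920 \left(-6\right) = -5520$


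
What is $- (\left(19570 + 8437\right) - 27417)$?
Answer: $-590$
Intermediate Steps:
$- (\left(19570 + 8437\right) - 27417) = - (28007 - 27417) = \left(-1\right) 590 = -590$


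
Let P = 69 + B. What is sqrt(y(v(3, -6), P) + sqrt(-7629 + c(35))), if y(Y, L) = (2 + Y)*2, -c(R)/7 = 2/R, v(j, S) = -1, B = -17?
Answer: sqrt(50 + 5*I*sqrt(190735))/5 ≈ 6.6847 + 6.5333*I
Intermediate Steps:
P = 52 (P = 69 - 17 = 52)
c(R) = -14/R
y(Y, L) = 4 + 2*Y
sqrt(y(v(3, -6), P) + sqrt(-7629 + c(35))) = sqrt((4 + 2*(-1)) + sqrt(-7629 - 14/35)) = sqrt((4 - 2) + sqrt(-7629 - 14*1/35)) = sqrt(2 + sqrt(-7629 - 2/5)) = sqrt(2 + sqrt(-38147/5)) = sqrt(2 + I*sqrt(190735)/5)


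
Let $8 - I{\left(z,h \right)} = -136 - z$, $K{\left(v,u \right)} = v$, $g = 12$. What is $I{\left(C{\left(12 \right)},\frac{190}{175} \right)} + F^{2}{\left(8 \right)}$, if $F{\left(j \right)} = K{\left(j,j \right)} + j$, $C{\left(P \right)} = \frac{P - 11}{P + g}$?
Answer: $\frac{9601}{24} \approx 400.04$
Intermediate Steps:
$C{\left(P \right)} = \frac{-11 + P}{12 + P}$ ($C{\left(P \right)} = \frac{P - 11}{P + 12} = \frac{-11 + P}{12 + P}$)
$I{\left(z,h \right)} = 144 + z$ ($I{\left(z,h \right)} = 8 - \left(-136 - z\right) = 8 + \left(136 + z\right) = 144 + z$)
$F{\left(j \right)} = 2 j$ ($F{\left(j \right)} = j + j = 2 j$)
$I{\left(C{\left(12 \right)},\frac{190}{175} \right)} + F^{2}{\left(8 \right)} = \left(144 + \frac{-11 + 12}{12 + 12}\right) + \left(2 \cdot 8\right)^{2} = \left(144 + \frac{1}{24} \cdot 1\right) + 16^{2} = \left(144 + \frac{1}{24} \cdot 1\right) + 256 = \left(144 + \frac{1}{24}\right) + 256 = \frac{3457}{24} + 256 = \frac{9601}{24}$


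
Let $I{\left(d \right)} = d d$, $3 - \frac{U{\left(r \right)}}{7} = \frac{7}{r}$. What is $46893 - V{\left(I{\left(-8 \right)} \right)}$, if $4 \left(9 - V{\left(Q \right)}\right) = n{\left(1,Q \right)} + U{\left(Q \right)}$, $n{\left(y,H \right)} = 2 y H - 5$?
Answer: $\frac{12011471}{256} \approx 46920.0$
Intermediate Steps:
$n{\left(y,H \right)} = -5 + 2 H y$ ($n{\left(y,H \right)} = 2 H y - 5 = -5 + 2 H y$)
$U{\left(r \right)} = 21 - \frac{49}{r}$ ($U{\left(r \right)} = 21 - 7 \frac{7}{r} = 21 - \frac{49}{r}$)
$I{\left(d \right)} = d^{2}$
$V{\left(Q \right)} = 5 - \frac{Q}{2} + \frac{49}{4 Q}$ ($V{\left(Q \right)} = 9 - \frac{\left(-5 + 2 Q 1\right) + \left(21 - \frac{49}{Q}\right)}{4} = 9 - \frac{\left(-5 + 2 Q\right) + \left(21 - \frac{49}{Q}\right)}{4} = 9 - \frac{16 - \frac{49}{Q} + 2 Q}{4} = 9 - \left(4 + \frac{Q}{2} - \frac{49}{4 Q}\right) = 5 - \frac{Q}{2} + \frac{49}{4 Q}$)
$46893 - V{\left(I{\left(-8 \right)} \right)} = 46893 - \left(5 - \frac{\left(-8\right)^{2}}{2} + \frac{49}{4 \left(-8\right)^{2}}\right) = 46893 - \left(5 - 32 + \frac{49}{4 \cdot 64}\right) = 46893 - \left(5 - 32 + \frac{49}{4} \cdot \frac{1}{64}\right) = 46893 - \left(5 - 32 + \frac{49}{256}\right) = 46893 - - \frac{6863}{256} = 46893 + \frac{6863}{256} = \frac{12011471}{256}$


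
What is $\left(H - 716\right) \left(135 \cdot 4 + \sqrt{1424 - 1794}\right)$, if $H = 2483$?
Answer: $954180 + 1767 i \sqrt{370} \approx 9.5418 \cdot 10^{5} + 33989.0 i$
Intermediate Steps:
$\left(H - 716\right) \left(135 \cdot 4 + \sqrt{1424 - 1794}\right) = \left(2483 - 716\right) \left(135 \cdot 4 + \sqrt{1424 - 1794}\right) = 1767 \left(540 + \sqrt{-370}\right) = 1767 \left(540 + i \sqrt{370}\right) = 954180 + 1767 i \sqrt{370}$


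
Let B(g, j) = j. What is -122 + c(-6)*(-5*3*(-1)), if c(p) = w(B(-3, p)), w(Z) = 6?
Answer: -32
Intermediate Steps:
c(p) = 6
-122 + c(-6)*(-5*3*(-1)) = -122 + 6*(-5*3*(-1)) = -122 + 6*(-15*(-1)) = -122 + 6*15 = -122 + 90 = -32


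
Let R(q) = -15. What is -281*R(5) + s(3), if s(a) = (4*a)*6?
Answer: 4287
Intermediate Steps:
s(a) = 24*a
-281*R(5) + s(3) = -281*(-15) + 24*3 = 4215 + 72 = 4287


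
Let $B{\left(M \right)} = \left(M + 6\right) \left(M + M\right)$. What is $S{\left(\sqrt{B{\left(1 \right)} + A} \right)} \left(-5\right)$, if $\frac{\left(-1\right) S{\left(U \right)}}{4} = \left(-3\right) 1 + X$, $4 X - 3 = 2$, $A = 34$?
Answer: $-35$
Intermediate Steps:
$B{\left(M \right)} = 2 M \left(6 + M\right)$ ($B{\left(M \right)} = \left(6 + M\right) 2 M = 2 M \left(6 + M\right)$)
$X = \frac{5}{4}$ ($X = \frac{3}{4} + \frac{1}{4} \cdot 2 = \frac{3}{4} + \frac{1}{2} = \frac{5}{4} \approx 1.25$)
$S{\left(U \right)} = 7$ ($S{\left(U \right)} = - 4 \left(\left(-3\right) 1 + \frac{5}{4}\right) = - 4 \left(-3 + \frac{5}{4}\right) = \left(-4\right) \left(- \frac{7}{4}\right) = 7$)
$S{\left(\sqrt{B{\left(1 \right)} + A} \right)} \left(-5\right) = 7 \left(-5\right) = -35$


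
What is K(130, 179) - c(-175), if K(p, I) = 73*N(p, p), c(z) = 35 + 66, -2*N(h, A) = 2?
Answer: -174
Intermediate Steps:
N(h, A) = -1 (N(h, A) = -½*2 = -1)
c(z) = 101
K(p, I) = -73 (K(p, I) = 73*(-1) = -73)
K(130, 179) - c(-175) = -73 - 1*101 = -73 - 101 = -174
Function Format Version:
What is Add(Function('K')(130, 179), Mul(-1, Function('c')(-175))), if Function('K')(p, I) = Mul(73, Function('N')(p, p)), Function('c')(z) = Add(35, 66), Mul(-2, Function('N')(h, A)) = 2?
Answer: -174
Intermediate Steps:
Function('N')(h, A) = -1 (Function('N')(h, A) = Mul(Rational(-1, 2), 2) = -1)
Function('c')(z) = 101
Function('K')(p, I) = -73 (Function('K')(p, I) = Mul(73, -1) = -73)
Add(Function('K')(130, 179), Mul(-1, Function('c')(-175))) = Add(-73, Mul(-1, 101)) = Add(-73, -101) = -174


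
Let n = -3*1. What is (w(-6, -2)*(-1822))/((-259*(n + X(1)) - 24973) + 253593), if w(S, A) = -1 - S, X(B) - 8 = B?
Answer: -4555/113533 ≈ -0.040120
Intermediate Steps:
X(B) = 8 + B
n = -3
(w(-6, -2)*(-1822))/((-259*(n + X(1)) - 24973) + 253593) = ((-1 - 1*(-6))*(-1822))/((-259*(-3 + (8 + 1)) - 24973) + 253593) = ((-1 + 6)*(-1822))/((-259*(-3 + 9) - 24973) + 253593) = (5*(-1822))/((-259*6 - 24973) + 253593) = -9110/((-1554 - 24973) + 253593) = -9110/(-26527 + 253593) = -9110/227066 = -9110*1/227066 = -4555/113533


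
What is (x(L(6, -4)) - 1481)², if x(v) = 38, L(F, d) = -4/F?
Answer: 2082249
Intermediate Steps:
(x(L(6, -4)) - 1481)² = (38 - 1481)² = (-1443)² = 2082249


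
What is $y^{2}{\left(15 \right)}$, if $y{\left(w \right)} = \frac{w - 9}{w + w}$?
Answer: $\frac{1}{25} \approx 0.04$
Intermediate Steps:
$y{\left(w \right)} = \frac{-9 + w}{2 w}$
$y^{2}{\left(15 \right)} = \left(\frac{-9 + 15}{2 \cdot 15}\right)^{2} = \left(\frac{1}{2} \cdot \frac{1}{15} \cdot 6\right)^{2} = \left(\frac{1}{5}\right)^{2} = \frac{1}{25}$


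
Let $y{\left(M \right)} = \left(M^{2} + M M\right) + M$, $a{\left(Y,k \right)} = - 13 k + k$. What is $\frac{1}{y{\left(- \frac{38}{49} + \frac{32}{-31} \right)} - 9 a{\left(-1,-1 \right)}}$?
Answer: $- \frac{2307361}{238285130} \approx -0.0096832$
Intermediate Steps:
$a{\left(Y,k \right)} = - 12 k$
$y{\left(M \right)} = M + 2 M^{2}$ ($y{\left(M \right)} = \left(M^{2} + M^{2}\right) + M = 2 M^{2} + M = M + 2 M^{2}$)
$\frac{1}{y{\left(- \frac{38}{49} + \frac{32}{-31} \right)} - 9 a{\left(-1,-1 \right)}} = \frac{1}{\left(- \frac{38}{49} + \frac{32}{-31}\right) \left(1 + 2 \left(- \frac{38}{49} + \frac{32}{-31}\right)\right) - 9 \left(\left(-12\right) \left(-1\right)\right)} = \frac{1}{\left(\left(-38\right) \frac{1}{49} + 32 \left(- \frac{1}{31}\right)\right) \left(1 + 2 \left(\left(-38\right) \frac{1}{49} + 32 \left(- \frac{1}{31}\right)\right)\right) - 108} = \frac{1}{\left(- \frac{38}{49} - \frac{32}{31}\right) \left(1 + 2 \left(- \frac{38}{49} - \frac{32}{31}\right)\right) - 108} = \frac{1}{- \frac{2746 \left(1 + 2 \left(- \frac{2746}{1519}\right)\right)}{1519} - 108} = \frac{1}{- \frac{2746 \left(1 - \frac{5492}{1519}\right)}{1519} - 108} = \frac{1}{\left(- \frac{2746}{1519}\right) \left(- \frac{3973}{1519}\right) - 108} = \frac{1}{\frac{10909858}{2307361} - 108} = \frac{1}{- \frac{238285130}{2307361}} = - \frac{2307361}{238285130}$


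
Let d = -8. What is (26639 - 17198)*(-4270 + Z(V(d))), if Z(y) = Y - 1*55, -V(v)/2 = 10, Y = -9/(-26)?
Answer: -1061555481/26 ≈ -4.0829e+7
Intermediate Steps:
Y = 9/26 (Y = -9*(-1/26) = 9/26 ≈ 0.34615)
V(v) = -20 (V(v) = -2*10 = -20)
Z(y) = -1421/26 (Z(y) = 9/26 - 1*55 = 9/26 - 55 = -1421/26)
(26639 - 17198)*(-4270 + Z(V(d))) = (26639 - 17198)*(-4270 - 1421/26) = 9441*(-112441/26) = -1061555481/26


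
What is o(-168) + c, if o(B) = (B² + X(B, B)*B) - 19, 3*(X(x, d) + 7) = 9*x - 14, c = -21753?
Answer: 93084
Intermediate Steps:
X(x, d) = -35/3 + 3*x (X(x, d) = -7 + (9*x - 14)/3 = -7 + (-14 + 9*x)/3 = -7 + (-14/3 + 3*x) = -35/3 + 3*x)
o(B) = -19 + B² + B*(-35/3 + 3*B) (o(B) = (B² + (-35/3 + 3*B)*B) - 19 = (B² + B*(-35/3 + 3*B)) - 19 = -19 + B² + B*(-35/3 + 3*B))
o(-168) + c = (-19 + 4*(-168)² - 35/3*(-168)) - 21753 = (-19 + 4*28224 + 1960) - 21753 = (-19 + 112896 + 1960) - 21753 = 114837 - 21753 = 93084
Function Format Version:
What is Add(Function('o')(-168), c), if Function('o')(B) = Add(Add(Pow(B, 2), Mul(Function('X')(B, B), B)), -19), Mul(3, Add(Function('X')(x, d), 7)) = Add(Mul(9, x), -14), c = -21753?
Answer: 93084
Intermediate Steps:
Function('X')(x, d) = Add(Rational(-35, 3), Mul(3, x)) (Function('X')(x, d) = Add(-7, Mul(Rational(1, 3), Add(Mul(9, x), -14))) = Add(-7, Mul(Rational(1, 3), Add(-14, Mul(9, x)))) = Add(-7, Add(Rational(-14, 3), Mul(3, x))) = Add(Rational(-35, 3), Mul(3, x)))
Function('o')(B) = Add(-19, Pow(B, 2), Mul(B, Add(Rational(-35, 3), Mul(3, B)))) (Function('o')(B) = Add(Add(Pow(B, 2), Mul(Add(Rational(-35, 3), Mul(3, B)), B)), -19) = Add(Add(Pow(B, 2), Mul(B, Add(Rational(-35, 3), Mul(3, B)))), -19) = Add(-19, Pow(B, 2), Mul(B, Add(Rational(-35, 3), Mul(3, B)))))
Add(Function('o')(-168), c) = Add(Add(-19, Mul(4, Pow(-168, 2)), Mul(Rational(-35, 3), -168)), -21753) = Add(Add(-19, Mul(4, 28224), 1960), -21753) = Add(Add(-19, 112896, 1960), -21753) = Add(114837, -21753) = 93084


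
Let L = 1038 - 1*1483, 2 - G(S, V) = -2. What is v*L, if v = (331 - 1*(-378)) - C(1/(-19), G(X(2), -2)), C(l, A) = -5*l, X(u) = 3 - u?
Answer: -5992370/19 ≈ -3.1539e+5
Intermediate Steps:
G(S, V) = 4 (G(S, V) = 2 - 1*(-2) = 2 + 2 = 4)
L = -445 (L = 1038 - 1483 = -445)
v = 13466/19 (v = (331 - 1*(-378)) - (-5)/(-19) = (331 + 378) - (-5)*(-1)/19 = 709 - 1*5/19 = 709 - 5/19 = 13466/19 ≈ 708.74)
v*L = (13466/19)*(-445) = -5992370/19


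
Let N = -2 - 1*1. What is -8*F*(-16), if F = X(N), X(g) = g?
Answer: -384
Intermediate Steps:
N = -3 (N = -2 - 1 = -3)
F = -3
-8*F*(-16) = -8*(-3)*(-16) = 24*(-16) = -384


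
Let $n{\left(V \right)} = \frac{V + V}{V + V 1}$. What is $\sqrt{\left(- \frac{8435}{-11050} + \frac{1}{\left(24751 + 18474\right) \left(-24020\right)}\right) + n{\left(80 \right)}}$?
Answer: $\frac{\sqrt{5493536123860538845}}{1765049650} \approx 1.3279$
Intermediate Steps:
$n{\left(V \right)} = 1$ ($n{\left(V \right)} = \frac{2 V}{V + V} = \frac{2 V}{2 V} = 2 V \frac{1}{2 V} = 1$)
$\sqrt{\left(- \frac{8435}{-11050} + \frac{1}{\left(24751 + 18474\right) \left(-24020\right)}\right) + n{\left(80 \right)}} = \sqrt{\left(- \frac{8435}{-11050} + \frac{1}{\left(24751 + 18474\right) \left(-24020\right)}\right) + 1} = \sqrt{\left(\left(-8435\right) \left(- \frac{1}{11050}\right) + \frac{1}{43225} \left(- \frac{1}{24020}\right)\right) + 1} = \sqrt{\left(\frac{1687}{2210} + \frac{1}{43225} \left(- \frac{1}{24020}\right)\right) + 1} = \sqrt{\left(\frac{1687}{2210} - \frac{1}{1038264500}\right) + 1} = \sqrt{\frac{13473478533}{17650496500} + 1} = \sqrt{\frac{31123975033}{17650496500}} = \frac{\sqrt{5493536123860538845}}{1765049650}$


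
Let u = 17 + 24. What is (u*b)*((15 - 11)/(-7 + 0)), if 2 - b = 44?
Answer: 984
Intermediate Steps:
b = -42 (b = 2 - 1*44 = 2 - 44 = -42)
u = 41
(u*b)*((15 - 11)/(-7 + 0)) = (41*(-42))*((15 - 11)/(-7 + 0)) = -6888/(-7) = -6888*(-1)/7 = -1722*(-4/7) = 984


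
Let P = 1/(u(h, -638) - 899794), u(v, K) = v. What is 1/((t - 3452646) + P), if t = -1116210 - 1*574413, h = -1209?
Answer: -901003/4634100798808 ≈ -1.9443e-7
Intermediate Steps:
t = -1690623 (t = -1116210 - 574413 = -1690623)
P = -1/901003 (P = 1/(-1209 - 899794) = 1/(-901003) = -1/901003 ≈ -1.1099e-6)
1/((t - 3452646) + P) = 1/((-1690623 - 3452646) - 1/901003) = 1/(-5143269 - 1/901003) = 1/(-4634100798808/901003) = -901003/4634100798808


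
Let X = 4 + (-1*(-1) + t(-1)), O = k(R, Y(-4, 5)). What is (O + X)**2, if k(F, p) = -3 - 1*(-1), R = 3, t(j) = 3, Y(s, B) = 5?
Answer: 36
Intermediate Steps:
k(F, p) = -2 (k(F, p) = -3 + 1 = -2)
O = -2
X = 8 (X = 4 + (-1*(-1) + 3) = 4 + (1 + 3) = 4 + 4 = 8)
(O + X)**2 = (-2 + 8)**2 = 6**2 = 36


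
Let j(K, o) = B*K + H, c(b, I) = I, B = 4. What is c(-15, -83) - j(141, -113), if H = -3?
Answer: -644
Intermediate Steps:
j(K, o) = -3 + 4*K (j(K, o) = 4*K - 3 = -3 + 4*K)
c(-15, -83) - j(141, -113) = -83 - (-3 + 4*141) = -83 - (-3 + 564) = -83 - 1*561 = -83 - 561 = -644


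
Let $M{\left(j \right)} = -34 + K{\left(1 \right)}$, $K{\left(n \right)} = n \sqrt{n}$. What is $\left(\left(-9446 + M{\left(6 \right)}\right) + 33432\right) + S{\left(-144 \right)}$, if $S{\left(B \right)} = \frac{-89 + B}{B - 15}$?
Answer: $\frac{3808760}{159} \approx 23954.0$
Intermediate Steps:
$K{\left(n \right)} = n^{\frac{3}{2}}$
$M{\left(j \right)} = -33$ ($M{\left(j \right)} = -34 + 1^{\frac{3}{2}} = -34 + 1 = -33$)
$S{\left(B \right)} = \frac{-89 + B}{-15 + B}$
$\left(\left(-9446 + M{\left(6 \right)}\right) + 33432\right) + S{\left(-144 \right)} = \left(\left(-9446 - 33\right) + 33432\right) + \frac{-89 - 144}{-15 - 144} = \left(-9479 + 33432\right) + \frac{1}{-159} \left(-233\right) = 23953 - - \frac{233}{159} = 23953 + \frac{233}{159} = \frac{3808760}{159}$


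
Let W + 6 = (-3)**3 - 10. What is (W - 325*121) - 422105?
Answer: -461473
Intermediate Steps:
W = -43 (W = -6 + ((-3)**3 - 10) = -6 + (-27 - 10) = -6 - 37 = -43)
(W - 325*121) - 422105 = (-43 - 325*121) - 422105 = (-43 - 39325) - 422105 = -39368 - 422105 = -461473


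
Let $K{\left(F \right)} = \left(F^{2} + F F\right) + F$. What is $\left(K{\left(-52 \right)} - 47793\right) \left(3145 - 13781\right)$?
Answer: $451359932$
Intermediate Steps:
$K{\left(F \right)} = F + 2 F^{2}$ ($K{\left(F \right)} = \left(F^{2} + F^{2}\right) + F = 2 F^{2} + F = F + 2 F^{2}$)
$\left(K{\left(-52 \right)} - 47793\right) \left(3145 - 13781\right) = \left(- 52 \left(1 + 2 \left(-52\right)\right) - 47793\right) \left(3145 - 13781\right) = \left(- 52 \left(1 - 104\right) - 47793\right) \left(-10636\right) = \left(\left(-52\right) \left(-103\right) - 47793\right) \left(-10636\right) = \left(5356 - 47793\right) \left(-10636\right) = \left(-42437\right) \left(-10636\right) = 451359932$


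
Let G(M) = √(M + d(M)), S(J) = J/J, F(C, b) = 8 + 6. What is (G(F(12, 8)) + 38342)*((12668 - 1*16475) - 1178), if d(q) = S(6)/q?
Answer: -191134870 - 4985*√2758/14 ≈ -1.9115e+8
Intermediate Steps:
F(C, b) = 14
S(J) = 1
d(q) = 1/q
G(M) = √(M + 1/M)
(G(F(12, 8)) + 38342)*((12668 - 1*16475) - 1178) = (√(14 + 1/14) + 38342)*((12668 - 1*16475) - 1178) = (√(14 + 1/14) + 38342)*((12668 - 16475) - 1178) = (√(197/14) + 38342)*(-3807 - 1178) = (√2758/14 + 38342)*(-4985) = (38342 + √2758/14)*(-4985) = -191134870 - 4985*√2758/14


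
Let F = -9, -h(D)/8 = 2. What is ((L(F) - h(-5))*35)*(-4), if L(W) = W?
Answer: -980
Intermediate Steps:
h(D) = -16 (h(D) = -8*2 = -16)
((L(F) - h(-5))*35)*(-4) = ((-9 - 1*(-16))*35)*(-4) = ((-9 + 16)*35)*(-4) = (7*35)*(-4) = 245*(-4) = -980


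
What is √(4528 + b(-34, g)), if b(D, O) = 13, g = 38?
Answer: √4541 ≈ 67.387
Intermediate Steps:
√(4528 + b(-34, g)) = √(4528 + 13) = √4541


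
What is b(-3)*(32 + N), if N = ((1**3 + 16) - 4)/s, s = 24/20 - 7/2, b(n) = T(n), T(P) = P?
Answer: -1818/23 ≈ -79.043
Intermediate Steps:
b(n) = n
s = -23/10 (s = 24*(1/20) - 7*1/2 = 6/5 - 7/2 = -23/10 ≈ -2.3000)
N = -130/23 (N = ((1**3 + 16) - 4)/(-23/10) = ((1 + 16) - 4)*(-10/23) = (17 - 4)*(-10/23) = 13*(-10/23) = -130/23 ≈ -5.6522)
b(-3)*(32 + N) = -3*(32 - 130/23) = -3*606/23 = -1818/23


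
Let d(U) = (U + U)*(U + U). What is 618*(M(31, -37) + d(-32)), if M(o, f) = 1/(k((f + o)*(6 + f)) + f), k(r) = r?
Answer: 377168490/149 ≈ 2.5313e+6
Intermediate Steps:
d(U) = 4*U**2 (d(U) = (2*U)*(2*U) = 4*U**2)
M(o, f) = 1/(f + (6 + f)*(f + o)) (M(o, f) = 1/((f + o)*(6 + f) + f) = 1/((6 + f)*(f + o) + f) = 1/(f + (6 + f)*(f + o)))
618*(M(31, -37) + d(-32)) = 618*(1/((-37)**2 + 6*31 + 7*(-37) - 37*31) + 4*(-32)**2) = 618*(1/(1369 + 186 - 259 - 1147) + 4*1024) = 618*(1/149 + 4096) = 618*(610305/149) = 377168490/149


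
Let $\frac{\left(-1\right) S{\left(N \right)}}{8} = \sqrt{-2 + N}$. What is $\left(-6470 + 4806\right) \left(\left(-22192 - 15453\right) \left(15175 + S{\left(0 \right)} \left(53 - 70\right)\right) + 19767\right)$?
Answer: $950548531712 + 8519214080 i \sqrt{2} \approx 9.5055 \cdot 10^{11} + 1.2048 \cdot 10^{10} i$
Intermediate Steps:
$S{\left(N \right)} = - 8 \sqrt{-2 + N}$
$\left(-6470 + 4806\right) \left(\left(-22192 - 15453\right) \left(15175 + S{\left(0 \right)} \left(53 - 70\right)\right) + 19767\right) = \left(-6470 + 4806\right) \left(\left(-22192 - 15453\right) \left(15175 + - 8 \sqrt{-2 + 0} \left(53 - 70\right)\right) + 19767\right) = - 1664 \left(- 37645 \left(15175 + - 8 \sqrt{-2} \left(-17\right)\right) + 19767\right) = - 1664 \left(- 37645 \left(15175 + - 8 i \sqrt{2} \left(-17\right)\right) + 19767\right) = - 1664 \left(- 37645 \left(15175 + 136 i \sqrt{2}\right) + 19767\right) = - 1664 \left(\left(-571262875 - 5119720 i \sqrt{2}\right) + 19767\right) = - 1664 \left(-571243108 - 5119720 i \sqrt{2}\right) = 950548531712 + 8519214080 i \sqrt{2}$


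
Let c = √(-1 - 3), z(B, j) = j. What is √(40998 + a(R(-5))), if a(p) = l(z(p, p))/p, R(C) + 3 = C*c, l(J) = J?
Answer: √40999 ≈ 202.48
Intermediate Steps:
c = 2*I (c = √(-4) = 2*I ≈ 2.0*I)
R(C) = -3 + 2*I*C (R(C) = -3 + C*(2*I) = -3 + 2*I*C)
a(p) = 1 (a(p) = p/p = 1)
√(40998 + a(R(-5))) = √(40998 + 1) = √40999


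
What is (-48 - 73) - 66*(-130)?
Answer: 8459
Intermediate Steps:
(-48 - 73) - 66*(-130) = -121 + 8580 = 8459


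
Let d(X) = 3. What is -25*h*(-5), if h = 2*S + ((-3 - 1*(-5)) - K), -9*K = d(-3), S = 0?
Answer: 875/3 ≈ 291.67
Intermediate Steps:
K = -1/3 (K = -1/9*3 = -1/3 ≈ -0.33333)
h = 7/3 (h = 2*0 + ((-3 - 1*(-5)) - 1*(-1/3)) = 0 + ((-3 + 5) + 1/3) = 0 + (2 + 1/3) = 0 + 7/3 = 7/3 ≈ 2.3333)
-25*h*(-5) = -175*(-5)/3 = -25*(-35/3) = 875/3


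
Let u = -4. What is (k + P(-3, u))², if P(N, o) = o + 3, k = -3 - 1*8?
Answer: 144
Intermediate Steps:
k = -11 (k = -3 - 8 = -11)
P(N, o) = 3 + o
(k + P(-3, u))² = (-11 + (3 - 4))² = (-11 - 1)² = (-12)² = 144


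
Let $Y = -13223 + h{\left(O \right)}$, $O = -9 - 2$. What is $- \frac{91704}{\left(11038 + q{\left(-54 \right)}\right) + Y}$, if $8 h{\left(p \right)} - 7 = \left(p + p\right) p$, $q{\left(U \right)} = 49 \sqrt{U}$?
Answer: $\frac{12641212992}{305205217} + \frac{862751232 i \sqrt{6}}{305205217} \approx 41.419 + 6.9242 i$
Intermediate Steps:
$O = -11$
$h{\left(p \right)} = \frac{7}{8} + \frac{p^{2}}{4}$ ($h{\left(p \right)} = \frac{7}{8} + \frac{\left(p + p\right) p}{8} = \frac{7}{8} + \frac{2 p p}{8} = \frac{7}{8} + \frac{2 p^{2}}{8} = \frac{7}{8} + \frac{p^{2}}{4}$)
$Y = - \frac{105535}{8}$ ($Y = -13223 + \left(\frac{7}{8} + \frac{\left(-11\right)^{2}}{4}\right) = -13223 + \left(\frac{7}{8} + \frac{1}{4} \cdot 121\right) = -13223 + \left(\frac{7}{8} + \frac{121}{4}\right) = -13223 + \frac{249}{8} = - \frac{105535}{8} \approx -13192.0$)
$- \frac{91704}{\left(11038 + q{\left(-54 \right)}\right) + Y} = - \frac{91704}{\left(11038 + 49 \sqrt{-54}\right) - \frac{105535}{8}} = - \frac{91704}{\left(11038 + 49 \cdot 3 i \sqrt{6}\right) - \frac{105535}{8}} = - \frac{91704}{\left(11038 + 147 i \sqrt{6}\right) - \frac{105535}{8}} = - \frac{91704}{- \frac{17231}{8} + 147 i \sqrt{6}}$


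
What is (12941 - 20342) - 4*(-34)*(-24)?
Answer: -10665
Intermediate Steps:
(12941 - 20342) - 4*(-34)*(-24) = -7401 + 136*(-24) = -7401 - 3264 = -10665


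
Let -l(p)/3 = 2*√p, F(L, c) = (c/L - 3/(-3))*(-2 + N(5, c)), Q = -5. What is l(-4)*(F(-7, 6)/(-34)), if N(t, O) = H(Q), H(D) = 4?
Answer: 12*I/119 ≈ 0.10084*I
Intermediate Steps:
N(t, O) = 4
F(L, c) = 2 + 2*c/L (F(L, c) = (c/L - 3/(-3))*(-2 + 4) = (c/L - 3*(-⅓))*2 = (c/L + 1)*2 = (1 + c/L)*2 = 2 + 2*c/L)
l(p) = -6*√p
l(-4)*(F(-7, 6)/(-34)) = (-12*I)*((2 + 2*6/(-7))/(-34)) = (-12*I)*((2 + 2*6*(-⅐))*(-1/34)) = (-12*I)*((2 - 12/7)*(-1/34)) = (-12*I)*((2/7)*(-1/34)) = -12*I*(-1/119) = 12*I/119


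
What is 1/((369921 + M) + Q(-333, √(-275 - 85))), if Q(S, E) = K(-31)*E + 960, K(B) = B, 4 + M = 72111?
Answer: 110747/49059678526 + 93*I*√10/98119357052 ≈ 2.2574e-6 + 2.9973e-9*I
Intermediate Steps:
M = 72107 (M = -4 + 72111 = 72107)
Q(S, E) = 960 - 31*E (Q(S, E) = -31*E + 960 = 960 - 31*E)
1/((369921 + M) + Q(-333, √(-275 - 85))) = 1/((369921 + 72107) + (960 - 31*√(-275 - 85))) = 1/(442028 + (960 - 186*I*√10)) = 1/(442988 - 186*I*√10)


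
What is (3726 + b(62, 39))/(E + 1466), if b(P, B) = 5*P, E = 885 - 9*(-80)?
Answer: 4036/3071 ≈ 1.3142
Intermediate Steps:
E = 1605 (E = 885 - 1*(-720) = 885 + 720 = 1605)
(3726 + b(62, 39))/(E + 1466) = (3726 + 5*62)/(1605 + 1466) = (3726 + 310)/3071 = 4036*(1/3071) = 4036/3071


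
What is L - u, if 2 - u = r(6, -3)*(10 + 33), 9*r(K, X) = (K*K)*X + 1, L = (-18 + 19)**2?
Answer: -4610/9 ≈ -512.22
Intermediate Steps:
L = 1 (L = 1**2 = 1)
r(K, X) = 1/9 + X*K**2/9 (r(K, X) = ((K*K)*X + 1)/9 = (K**2*X + 1)/9 = (X*K**2 + 1)/9 = (1 + X*K**2)/9 = 1/9 + X*K**2/9)
u = 4619/9 (u = 2 - (1/9 + (1/9)*(-3)*6**2)*(10 + 33) = 2 - (1/9 + (1/9)*(-3)*36)*43 = 2 - (1/9 - 12)*43 = 2 - (-107)*43/9 = 2 - 1*(-4601/9) = 2 + 4601/9 = 4619/9 ≈ 513.22)
L - u = 1 - 1*4619/9 = 1 - 4619/9 = -4610/9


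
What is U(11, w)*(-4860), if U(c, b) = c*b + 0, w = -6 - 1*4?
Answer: 534600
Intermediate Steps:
w = -10 (w = -6 - 4 = -10)
U(c, b) = b*c (U(c, b) = b*c + 0 = b*c)
U(11, w)*(-4860) = -10*11*(-4860) = -110*(-4860) = 534600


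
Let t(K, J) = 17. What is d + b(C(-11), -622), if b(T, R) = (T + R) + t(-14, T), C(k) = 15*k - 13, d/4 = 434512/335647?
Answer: -20082581/25819 ≈ -777.82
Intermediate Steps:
d = 133696/25819 (d = 4*(434512/335647) = 4*(434512*(1/335647)) = 4*(33424/25819) = 133696/25819 ≈ 5.1782)
C(k) = -13 + 15*k
b(T, R) = 17 + R + T (b(T, R) = (T + R) + 17 = (R + T) + 17 = 17 + R + T)
d + b(C(-11), -622) = 133696/25819 + (17 - 622 + (-13 + 15*(-11))) = 133696/25819 + (17 - 622 + (-13 - 165)) = 133696/25819 + (17 - 622 - 178) = 133696/25819 - 783 = -20082581/25819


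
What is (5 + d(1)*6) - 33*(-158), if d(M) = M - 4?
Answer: 5201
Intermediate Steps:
d(M) = -4 + M
(5 + d(1)*6) - 33*(-158) = (5 + (-4 + 1)*6) - 33*(-158) = (5 - 3*6) + 5214 = (5 - 18) + 5214 = -13 + 5214 = 5201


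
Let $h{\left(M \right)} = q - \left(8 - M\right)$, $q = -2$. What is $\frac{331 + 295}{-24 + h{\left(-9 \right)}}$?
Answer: $- \frac{626}{43} \approx -14.558$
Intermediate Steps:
$h{\left(M \right)} = -10 + M$ ($h{\left(M \right)} = -2 - \left(8 - M\right) = -2 + \left(-8 + M\right) = -10 + M$)
$\frac{331 + 295}{-24 + h{\left(-9 \right)}} = \frac{331 + 295}{-24 - 19} = \frac{626}{-24 - 19} = \frac{626}{-43} = 626 \left(- \frac{1}{43}\right) = - \frac{626}{43}$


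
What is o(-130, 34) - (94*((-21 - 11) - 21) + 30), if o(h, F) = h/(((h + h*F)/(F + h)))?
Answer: 173224/35 ≈ 4949.3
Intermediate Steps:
o(h, F) = h*(F + h)/(h + F*h) (o(h, F) = h/(((h + F*h)/(F + h))) = h*((F + h)/(h + F*h)) = h*(F + h)/(h + F*h))
o(-130, 34) - (94*((-21 - 11) - 21) + 30) = (34 - 130)/(1 + 34) - (94*((-21 - 11) - 21) + 30) = -96/35 - (94*(-32 - 21) + 30) = (1/35)*(-96) - (94*(-53) + 30) = -96/35 - (-4982 + 30) = -96/35 - 1*(-4952) = -96/35 + 4952 = 173224/35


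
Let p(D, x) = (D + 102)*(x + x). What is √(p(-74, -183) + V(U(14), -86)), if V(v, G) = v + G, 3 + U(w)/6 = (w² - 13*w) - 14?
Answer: 4*I*√647 ≈ 101.74*I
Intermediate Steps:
U(w) = -102 - 78*w + 6*w² (U(w) = -18 + 6*((w² - 13*w) - 14) = -18 + 6*(-14 + w² - 13*w) = -18 + (-84 - 78*w + 6*w²) = -102 - 78*w + 6*w²)
p(D, x) = 2*x*(102 + D) (p(D, x) = (102 + D)*(2*x) = 2*x*(102 + D))
V(v, G) = G + v
√(p(-74, -183) + V(U(14), -86)) = √(2*(-183)*(102 - 74) + (-86 + (-102 - 78*14 + 6*14²))) = √(2*(-183)*28 + (-86 + (-102 - 1092 + 6*196))) = √(-10248 + (-86 + (-102 - 1092 + 1176))) = √(-10248 + (-86 - 18)) = √(-10248 - 104) = √(-10352) = 4*I*√647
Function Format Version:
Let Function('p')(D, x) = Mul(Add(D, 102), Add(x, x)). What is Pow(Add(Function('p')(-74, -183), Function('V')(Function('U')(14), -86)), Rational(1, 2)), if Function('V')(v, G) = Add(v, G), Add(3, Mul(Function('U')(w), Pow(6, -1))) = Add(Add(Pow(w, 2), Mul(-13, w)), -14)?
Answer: Mul(4, I, Pow(647, Rational(1, 2))) ≈ Mul(101.74, I)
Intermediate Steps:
Function('U')(w) = Add(-102, Mul(-78, w), Mul(6, Pow(w, 2))) (Function('U')(w) = Add(-18, Mul(6, Add(Add(Pow(w, 2), Mul(-13, w)), -14))) = Add(-18, Mul(6, Add(-14, Pow(w, 2), Mul(-13, w)))) = Add(-18, Add(-84, Mul(-78, w), Mul(6, Pow(w, 2)))) = Add(-102, Mul(-78, w), Mul(6, Pow(w, 2))))
Function('p')(D, x) = Mul(2, x, Add(102, D)) (Function('p')(D, x) = Mul(Add(102, D), Mul(2, x)) = Mul(2, x, Add(102, D)))
Function('V')(v, G) = Add(G, v)
Pow(Add(Function('p')(-74, -183), Function('V')(Function('U')(14), -86)), Rational(1, 2)) = Pow(Add(Mul(2, -183, Add(102, -74)), Add(-86, Add(-102, Mul(-78, 14), Mul(6, Pow(14, 2))))), Rational(1, 2)) = Pow(Add(Mul(2, -183, 28), Add(-86, Add(-102, -1092, Mul(6, 196)))), Rational(1, 2)) = Pow(Add(-10248, Add(-86, Add(-102, -1092, 1176))), Rational(1, 2)) = Pow(Add(-10248, Add(-86, -18)), Rational(1, 2)) = Pow(Add(-10248, -104), Rational(1, 2)) = Pow(-10352, Rational(1, 2)) = Mul(4, I, Pow(647, Rational(1, 2)))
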